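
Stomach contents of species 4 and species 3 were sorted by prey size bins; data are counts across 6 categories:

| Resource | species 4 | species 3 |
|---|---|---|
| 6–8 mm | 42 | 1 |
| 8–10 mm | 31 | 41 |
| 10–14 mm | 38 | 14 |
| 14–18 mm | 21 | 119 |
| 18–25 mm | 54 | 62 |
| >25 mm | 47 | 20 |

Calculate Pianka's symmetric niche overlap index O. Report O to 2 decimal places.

Proportions for species 4 (n=233): 42/233=0.1803, 31/233=0.1330, 38/233=0.1631, 21/233=0.0901, 54/233=0.2318, 47/233=0.2017
Proportions for species 3 (n=257): 1/257=0.0039, 41/257=0.1595, 14/257=0.0545, 119/257=0.4630, 62/257=0.2412, 20/257=0.0778
Σ p₁ᵢp₂ᵢ = 0.000703 + 0.021214 + 0.008889 + 0.041716 + 0.055910 + 0.015692 = 0.144124
Σp_1ᵢ² = 0.1803² + 0.1330² + 0.1631² + 0.0901² + 0.2318² + 0.2017² = 0.032508 + 0.017689 + 0.026602 + 0.008118 + 0.053731 + 0.040683 = 0.179331
Σp_2ᵢ² = 0.0039² + 0.1595² + 0.0545² + 0.4630² + 0.2412² + 0.0778² = 0.000015 + 0.025440 + 0.002970 + 0.214369 + 0.058177 + 0.006053 = 0.307024
O = 0.144124 / √(0.179331 × 0.307024) = 0.144124 / 0.2346464 = 0.6142

0.61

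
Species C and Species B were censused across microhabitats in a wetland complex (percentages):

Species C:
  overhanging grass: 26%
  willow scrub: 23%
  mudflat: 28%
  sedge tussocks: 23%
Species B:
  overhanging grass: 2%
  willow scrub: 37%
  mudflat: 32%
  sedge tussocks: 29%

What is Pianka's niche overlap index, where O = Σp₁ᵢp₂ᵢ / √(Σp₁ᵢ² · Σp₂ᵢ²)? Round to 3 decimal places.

Convert percentages to proportions (divide by 100).
Σ p₁ᵢp₂ᵢ = 0.0052 + 0.0851 + 0.0896 + 0.0667 = 0.2466
Σp_1ᵢ² = 0.26² + 0.23² + 0.28² + 0.23² = 0.0676 + 0.0529 + 0.0784 + 0.0529 = 0.2518
Σp_2ᵢ² = 0.02² + 0.37² + 0.32² + 0.29² = 0.0004 + 0.1369 + 0.1024 + 0.0841 = 0.3238
O = 0.2466 / √(0.2518 × 0.3238) = 0.2466 / 0.285540 = 0.86363

0.864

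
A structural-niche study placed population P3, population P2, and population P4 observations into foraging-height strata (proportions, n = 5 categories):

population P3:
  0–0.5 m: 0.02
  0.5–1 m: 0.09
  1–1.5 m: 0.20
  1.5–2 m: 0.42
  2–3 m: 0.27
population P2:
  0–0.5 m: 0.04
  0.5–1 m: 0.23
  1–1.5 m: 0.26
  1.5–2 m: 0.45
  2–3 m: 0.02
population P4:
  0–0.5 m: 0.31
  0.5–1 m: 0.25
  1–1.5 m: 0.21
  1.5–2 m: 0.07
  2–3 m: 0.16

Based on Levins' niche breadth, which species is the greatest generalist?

Σp_P3ᵢ² = 0.02² + 0.09² + 0.20² + 0.42² + 0.27² = 0.0004 + 0.0081 + 0.0400 + 0.1764 + 0.0729 = 0.2978
B_P3 = 1 / 0.2978 = 3.3580
Σp_P2ᵢ² = 0.04² + 0.23² + 0.26² + 0.45² + 0.02² = 0.0016 + 0.0529 + 0.0676 + 0.2025 + 0.0004 = 0.3250
B_P2 = 1 / 0.3250 = 3.0769
Σp_P4ᵢ² = 0.31² + 0.25² + 0.21² + 0.07² + 0.16² = 0.0961 + 0.0625 + 0.0441 + 0.0049 + 0.0256 = 0.2332
B_P4 = 1 / 0.2332 = 4.2882
Highest B → broadest niche (most generalist): population P4 (B = 4.29).

population P4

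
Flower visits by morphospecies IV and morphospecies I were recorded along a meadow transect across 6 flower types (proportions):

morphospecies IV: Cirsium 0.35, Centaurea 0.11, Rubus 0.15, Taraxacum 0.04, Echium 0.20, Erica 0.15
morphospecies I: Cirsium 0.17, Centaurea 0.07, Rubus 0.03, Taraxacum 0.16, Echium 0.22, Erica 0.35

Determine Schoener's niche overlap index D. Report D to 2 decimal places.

0.66

Σ|p₁ᵢ − p₂ᵢ| = 0.18 + 0.04 + 0.12 + 0.12 + 0.02 + 0.20 = 0.68
D = 1 − ½ × 0.68 = 1 − 0.340 = 0.6600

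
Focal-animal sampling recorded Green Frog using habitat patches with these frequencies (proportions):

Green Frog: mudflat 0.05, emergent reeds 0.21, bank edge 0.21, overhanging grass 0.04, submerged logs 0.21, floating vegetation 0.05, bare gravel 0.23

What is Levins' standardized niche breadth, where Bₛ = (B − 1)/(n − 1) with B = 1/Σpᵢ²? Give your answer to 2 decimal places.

Σpᵢ² = 0.05² + 0.21² + 0.21² + 0.04² + 0.21² + 0.05² + 0.23² = 0.0025 + 0.0441 + 0.0441 + 0.0016 + 0.0441 + 0.0025 + 0.0529 = 0.1918
B = 1 / 0.1918 = 5.2138
Bₛ = (B − 1)/(n − 1) = (5.2138 − 1)/(7 − 1) = 4.2138/6 = 0.7023

0.70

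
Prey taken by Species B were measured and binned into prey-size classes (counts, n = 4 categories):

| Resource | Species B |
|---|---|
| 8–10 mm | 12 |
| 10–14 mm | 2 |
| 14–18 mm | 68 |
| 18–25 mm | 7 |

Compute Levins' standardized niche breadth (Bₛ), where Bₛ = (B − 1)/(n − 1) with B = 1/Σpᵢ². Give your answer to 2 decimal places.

Proportions for Species B (n=89): 12/89=0.1348, 2/89=0.0225, 68/89=0.7640, 7/89=0.0787
Σpᵢ² = 0.1348² + 0.0225² + 0.7640² + 0.0787² = 0.018171 + 0.000506 + 0.583696 + 0.006194 = 0.608567
B = 1 / 0.608567 = 1.6432
Bₛ = (B − 1)/(n − 1) = (1.6432 − 1)/(4 − 1) = 0.6432/3 = 0.2144

0.21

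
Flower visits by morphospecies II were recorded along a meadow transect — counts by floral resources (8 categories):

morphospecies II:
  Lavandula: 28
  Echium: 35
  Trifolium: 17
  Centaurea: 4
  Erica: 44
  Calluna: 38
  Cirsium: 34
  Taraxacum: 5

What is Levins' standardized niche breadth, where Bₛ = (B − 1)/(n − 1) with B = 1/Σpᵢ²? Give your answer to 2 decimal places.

0.73

Proportions for morphospecies II (n=205): 28/205=0.1366, 35/205=0.1707, 17/205=0.0829, 4/205=0.0195, 44/205=0.2146, 38/205=0.1854, 34/205=0.1659, 5/205=0.0244
Σpᵢ² = 0.1366² + 0.1707² + 0.0829² + 0.0195² + 0.2146² + 0.1854² + 0.1659² + 0.0244² = 0.018660 + 0.029138 + 0.006872 + 0.000380 + 0.046053 + 0.034373 + 0.027523 + 0.000595 = 0.163594
B = 1 / 0.163594 = 6.1127
Bₛ = (B − 1)/(n − 1) = (6.1127 − 1)/(8 − 1) = 5.1127/7 = 0.7304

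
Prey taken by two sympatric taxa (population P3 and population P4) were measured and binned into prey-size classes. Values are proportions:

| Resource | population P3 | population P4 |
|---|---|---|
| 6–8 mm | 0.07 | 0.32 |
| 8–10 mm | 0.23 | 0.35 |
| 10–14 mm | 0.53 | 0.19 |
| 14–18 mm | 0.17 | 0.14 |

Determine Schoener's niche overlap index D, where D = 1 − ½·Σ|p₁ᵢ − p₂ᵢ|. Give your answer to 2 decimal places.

Σ|p₁ᵢ − p₂ᵢ| = 0.25 + 0.12 + 0.34 + 0.03 = 0.74
D = 1 − ½ × 0.74 = 1 − 0.370 = 0.6300

0.63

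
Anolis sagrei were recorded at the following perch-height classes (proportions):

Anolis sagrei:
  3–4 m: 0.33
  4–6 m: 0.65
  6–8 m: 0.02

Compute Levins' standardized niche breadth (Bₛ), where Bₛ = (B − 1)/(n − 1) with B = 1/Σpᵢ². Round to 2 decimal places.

0.44

Σpᵢ² = 0.33² + 0.65² + 0.02² = 0.1089 + 0.4225 + 0.0004 = 0.5318
B = 1 / 0.5318 = 1.8804
Bₛ = (B − 1)/(n − 1) = (1.8804 − 1)/(3 − 1) = 0.8804/2 = 0.4402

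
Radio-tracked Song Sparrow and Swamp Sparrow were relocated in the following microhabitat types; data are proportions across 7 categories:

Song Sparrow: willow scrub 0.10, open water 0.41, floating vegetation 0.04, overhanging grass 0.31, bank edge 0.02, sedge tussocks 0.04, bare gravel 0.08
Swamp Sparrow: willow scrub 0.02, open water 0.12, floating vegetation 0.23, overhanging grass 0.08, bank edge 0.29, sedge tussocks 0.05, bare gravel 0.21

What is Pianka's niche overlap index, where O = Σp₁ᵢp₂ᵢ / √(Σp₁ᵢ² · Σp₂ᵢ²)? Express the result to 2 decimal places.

Σ p₁ᵢp₂ᵢ = 0.0020 + 0.0492 + 0.0092 + 0.0248 + 0.0058 + 0.0020 + 0.0168 = 0.1098
Σp_1ᵢ² = 0.10² + 0.41² + 0.04² + 0.31² + 0.02² + 0.04² + 0.08² = 0.0100 + 0.1681 + 0.0016 + 0.0961 + 0.0004 + 0.0016 + 0.0064 = 0.2842
Σp_2ᵢ² = 0.02² + 0.12² + 0.23² + 0.08² + 0.29² + 0.05² + 0.21² = 0.0004 + 0.0144 + 0.0529 + 0.0064 + 0.0841 + 0.0025 + 0.0441 = 0.2048
O = 0.1098 / √(0.2842 × 0.2048) = 0.1098 / 0.24126 = 0.4551

0.46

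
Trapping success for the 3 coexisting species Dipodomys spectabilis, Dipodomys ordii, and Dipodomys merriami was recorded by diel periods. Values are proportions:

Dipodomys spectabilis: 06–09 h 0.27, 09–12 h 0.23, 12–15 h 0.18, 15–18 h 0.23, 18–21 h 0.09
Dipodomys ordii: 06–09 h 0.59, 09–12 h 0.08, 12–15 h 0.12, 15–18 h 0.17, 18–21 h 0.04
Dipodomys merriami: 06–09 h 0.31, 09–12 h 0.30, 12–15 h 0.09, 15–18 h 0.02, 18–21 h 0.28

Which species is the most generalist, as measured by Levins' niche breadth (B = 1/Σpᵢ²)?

Dipodomys spectabilis

Σp_specᵢ² = 0.27² + 0.23² + 0.18² + 0.23² + 0.09² = 0.0729 + 0.0529 + 0.0324 + 0.0529 + 0.0081 = 0.2192
B_spec = 1 / 0.2192 = 4.5620
Σp_ordiᵢ² = 0.59² + 0.08² + 0.12² + 0.17² + 0.04² = 0.3481 + 0.0064 + 0.0144 + 0.0289 + 0.0016 = 0.3994
B_ordi = 1 / 0.3994 = 2.5038
Σp_merrᵢ² = 0.31² + 0.30² + 0.09² + 0.02² + 0.28² = 0.0961 + 0.0900 + 0.0081 + 0.0004 + 0.0784 = 0.2730
B_merr = 1 / 0.2730 = 3.6630
Highest B → broadest niche (most generalist): Dipodomys spectabilis (B = 4.56).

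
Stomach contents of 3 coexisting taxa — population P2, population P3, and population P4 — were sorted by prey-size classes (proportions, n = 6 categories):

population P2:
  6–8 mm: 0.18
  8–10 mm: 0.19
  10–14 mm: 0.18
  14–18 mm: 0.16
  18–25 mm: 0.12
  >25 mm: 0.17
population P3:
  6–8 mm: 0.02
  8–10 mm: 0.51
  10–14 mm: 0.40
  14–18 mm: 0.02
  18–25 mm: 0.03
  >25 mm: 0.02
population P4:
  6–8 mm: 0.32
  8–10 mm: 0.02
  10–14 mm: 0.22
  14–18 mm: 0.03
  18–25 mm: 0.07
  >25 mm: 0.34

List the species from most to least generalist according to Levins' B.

population P2 > population P4 > population P3

Σp_P2ᵢ² = 0.18² + 0.19² + 0.18² + 0.16² + 0.12² + 0.17² = 0.0324 + 0.0361 + 0.0324 + 0.0256 + 0.0144 + 0.0289 = 0.1698
B_P2 = 1 / 0.1698 = 5.8893
Σp_P3ᵢ² = 0.02² + 0.51² + 0.40² + 0.02² + 0.03² + 0.02² = 0.0004 + 0.2601 + 0.1600 + 0.0004 + 0.0009 + 0.0004 = 0.4222
B_P3 = 1 / 0.4222 = 2.3685
Σp_P4ᵢ² = 0.32² + 0.02² + 0.22² + 0.03² + 0.07² + 0.34² = 0.1024 + 0.0004 + 0.0484 + 0.0009 + 0.0049 + 0.1156 = 0.2726
B_P4 = 1 / 0.2726 = 3.6684
Ranking by B (broadest → narrowest): population P2 (5.89) > population P4 (3.67) > population P3 (2.37)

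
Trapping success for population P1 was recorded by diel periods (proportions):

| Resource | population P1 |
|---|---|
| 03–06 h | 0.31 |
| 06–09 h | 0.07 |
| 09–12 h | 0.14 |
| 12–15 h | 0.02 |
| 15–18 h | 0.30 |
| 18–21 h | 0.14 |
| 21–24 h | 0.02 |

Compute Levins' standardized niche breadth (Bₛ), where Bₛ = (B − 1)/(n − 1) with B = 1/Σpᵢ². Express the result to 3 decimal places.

0.555

Σpᵢ² = 0.31² + 0.07² + 0.14² + 0.02² + 0.30² + 0.14² + 0.02² = 0.0961 + 0.0049 + 0.0196 + 0.0004 + 0.0900 + 0.0196 + 0.0004 = 0.2310
B = 1 / 0.2310 = 4.32900
Bₛ = (B − 1)/(n − 1) = (4.32900 − 1)/(7 − 1) = 3.32900/6 = 0.55483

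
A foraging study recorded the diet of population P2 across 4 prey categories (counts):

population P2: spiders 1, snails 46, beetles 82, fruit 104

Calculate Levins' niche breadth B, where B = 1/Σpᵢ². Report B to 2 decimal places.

Proportions for population P2 (n=233): 1/233=0.0043, 46/233=0.1974, 82/233=0.3519, 104/233=0.4464
Σpᵢ² = 0.0043² + 0.1974² + 0.3519² + 0.4464² = 0.000018 + 0.038967 + 0.123834 + 0.199273 = 0.362092
B = 1 / 0.362092 = 2.7617

2.76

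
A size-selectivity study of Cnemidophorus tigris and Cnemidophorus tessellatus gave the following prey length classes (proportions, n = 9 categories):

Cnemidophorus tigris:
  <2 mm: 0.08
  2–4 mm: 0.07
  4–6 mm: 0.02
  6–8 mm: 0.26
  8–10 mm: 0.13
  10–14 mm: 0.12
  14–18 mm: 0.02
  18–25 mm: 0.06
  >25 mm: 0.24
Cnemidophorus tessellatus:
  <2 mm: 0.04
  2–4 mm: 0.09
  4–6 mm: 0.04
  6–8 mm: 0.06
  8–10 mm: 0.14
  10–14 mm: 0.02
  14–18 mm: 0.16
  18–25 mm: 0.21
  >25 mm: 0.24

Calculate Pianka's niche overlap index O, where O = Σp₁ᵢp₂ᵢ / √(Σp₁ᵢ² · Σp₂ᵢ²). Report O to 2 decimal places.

0.72

Σ p₁ᵢp₂ᵢ = 0.0032 + 0.0063 + 0.0008 + 0.0156 + 0.0182 + 0.0024 + 0.0032 + 0.0126 + 0.0576 = 0.1199
Σp_1ᵢ² = 0.08² + 0.07² + 0.02² + 0.26² + 0.13² + 0.12² + 0.02² + 0.06² + 0.24² = 0.0064 + 0.0049 + 0.0004 + 0.0676 + 0.0169 + 0.0144 + 0.0004 + 0.0036 + 0.0576 = 0.1722
Σp_2ᵢ² = 0.04² + 0.09² + 0.04² + 0.06² + 0.14² + 0.02² + 0.16² + 0.21² + 0.24² = 0.0016 + 0.0081 + 0.0016 + 0.0036 + 0.0196 + 0.0004 + 0.0256 + 0.0441 + 0.0576 = 0.1622
O = 0.1199 / √(0.1722 × 0.1622) = 0.1199 / 0.16713 = 0.7174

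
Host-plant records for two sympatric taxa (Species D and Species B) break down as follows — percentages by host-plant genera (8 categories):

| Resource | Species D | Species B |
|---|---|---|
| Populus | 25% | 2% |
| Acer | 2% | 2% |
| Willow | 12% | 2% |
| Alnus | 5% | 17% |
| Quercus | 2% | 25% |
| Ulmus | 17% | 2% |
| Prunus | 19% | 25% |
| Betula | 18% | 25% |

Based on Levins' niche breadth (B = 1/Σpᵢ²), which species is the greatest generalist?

Convert percentages to proportions (divide by 100).
Σp_Dᵢ² = 0.25² + 0.02² + 0.12² + 0.05² + 0.02² + 0.17² + 0.19² + 0.18² = 0.0625 + 0.0004 + 0.0144 + 0.0025 + 0.0004 + 0.0289 + 0.0361 + 0.0324 = 0.1776
B_D = 1 / 0.1776 = 5.6306
Σp_Bᵢ² = 0.02² + 0.02² + 0.02² + 0.17² + 0.25² + 0.02² + 0.25² + 0.25² = 0.0004 + 0.0004 + 0.0004 + 0.0289 + 0.0625 + 0.0004 + 0.0625 + 0.0625 = 0.2180
B_B = 1 / 0.2180 = 4.5872
Highest B → broadest niche (most generalist): Species D (B = 5.63).

Species D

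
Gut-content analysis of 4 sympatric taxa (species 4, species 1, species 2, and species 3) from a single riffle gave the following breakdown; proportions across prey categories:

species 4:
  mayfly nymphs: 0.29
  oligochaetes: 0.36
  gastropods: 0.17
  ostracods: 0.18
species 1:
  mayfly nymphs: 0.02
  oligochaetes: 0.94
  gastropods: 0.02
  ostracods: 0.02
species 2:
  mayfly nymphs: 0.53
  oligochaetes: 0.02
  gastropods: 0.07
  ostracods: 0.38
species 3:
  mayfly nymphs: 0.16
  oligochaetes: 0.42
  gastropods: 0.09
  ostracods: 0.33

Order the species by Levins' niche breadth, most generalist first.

species 4 > species 3 > species 2 > species 1

Σp_4ᵢ² = 0.29² + 0.36² + 0.17² + 0.18² = 0.0841 + 0.1296 + 0.0289 + 0.0324 = 0.2750
B_4 = 1 / 0.2750 = 3.6364
Σp_1ᵢ² = 0.02² + 0.94² + 0.02² + 0.02² = 0.0004 + 0.8836 + 0.0004 + 0.0004 = 0.8848
B_1 = 1 / 0.8848 = 1.1302
Σp_2ᵢ² = 0.53² + 0.02² + 0.07² + 0.38² = 0.2809 + 0.0004 + 0.0049 + 0.1444 = 0.4306
B_2 = 1 / 0.4306 = 2.3223
Σp_3ᵢ² = 0.16² + 0.42² + 0.09² + 0.33² = 0.0256 + 0.1764 + 0.0081 + 0.1089 = 0.3190
B_3 = 1 / 0.3190 = 3.1348
Ranking by B (broadest → narrowest): species 4 (3.64) > species 3 (3.13) > species 2 (2.32) > species 1 (1.13)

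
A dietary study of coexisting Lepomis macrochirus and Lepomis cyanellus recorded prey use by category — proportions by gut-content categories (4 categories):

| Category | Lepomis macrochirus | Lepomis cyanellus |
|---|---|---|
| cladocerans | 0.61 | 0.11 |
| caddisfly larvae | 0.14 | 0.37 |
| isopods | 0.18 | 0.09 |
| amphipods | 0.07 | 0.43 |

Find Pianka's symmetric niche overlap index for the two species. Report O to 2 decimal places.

Σ p₁ᵢp₂ᵢ = 0.0671 + 0.0518 + 0.0162 + 0.0301 = 0.1652
Σp_1ᵢ² = 0.61² + 0.14² + 0.18² + 0.07² = 0.3721 + 0.0196 + 0.0324 + 0.0049 = 0.4290
Σp_2ᵢ² = 0.11² + 0.37² + 0.09² + 0.43² = 0.0121 + 0.1369 + 0.0081 + 0.1849 = 0.3420
O = 0.1652 / √(0.4290 × 0.3420) = 0.1652 / 0.38304 = 0.4313

0.43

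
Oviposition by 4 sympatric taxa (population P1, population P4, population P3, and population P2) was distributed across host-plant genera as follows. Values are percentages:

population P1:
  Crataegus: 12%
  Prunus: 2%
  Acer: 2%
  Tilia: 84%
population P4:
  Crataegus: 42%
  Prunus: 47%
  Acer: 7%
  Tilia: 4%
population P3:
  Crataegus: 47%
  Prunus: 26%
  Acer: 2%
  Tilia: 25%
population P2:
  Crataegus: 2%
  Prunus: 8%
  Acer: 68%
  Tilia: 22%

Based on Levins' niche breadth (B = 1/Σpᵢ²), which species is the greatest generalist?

population P3

Convert percentages to proportions (divide by 100).
Σp_P1ᵢ² = 0.12² + 0.02² + 0.02² + 0.84² = 0.0144 + 0.0004 + 0.0004 + 0.7056 = 0.7208
B_P1 = 1 / 0.7208 = 1.3873
Σp_P4ᵢ² = 0.42² + 0.47² + 0.07² + 0.04² = 0.1764 + 0.2209 + 0.0049 + 0.0016 = 0.4038
B_P4 = 1 / 0.4038 = 2.4765
Σp_P3ᵢ² = 0.47² + 0.26² + 0.02² + 0.25² = 0.2209 + 0.0676 + 0.0004 + 0.0625 = 0.3514
B_P3 = 1 / 0.3514 = 2.8458
Σp_P2ᵢ² = 0.02² + 0.08² + 0.68² + 0.22² = 0.0004 + 0.0064 + 0.4624 + 0.0484 = 0.5176
B_P2 = 1 / 0.5176 = 1.9320
Highest B → broadest niche (most generalist): population P3 (B = 2.85).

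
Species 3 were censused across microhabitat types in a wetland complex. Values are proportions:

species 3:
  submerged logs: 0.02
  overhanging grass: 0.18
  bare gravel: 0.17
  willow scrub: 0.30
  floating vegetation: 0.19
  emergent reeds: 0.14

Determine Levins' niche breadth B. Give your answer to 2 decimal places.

4.82

Σpᵢ² = 0.02² + 0.18² + 0.17² + 0.30² + 0.19² + 0.14² = 0.0004 + 0.0324 + 0.0289 + 0.0900 + 0.0361 + 0.0196 = 0.2074
B = 1 / 0.2074 = 4.8216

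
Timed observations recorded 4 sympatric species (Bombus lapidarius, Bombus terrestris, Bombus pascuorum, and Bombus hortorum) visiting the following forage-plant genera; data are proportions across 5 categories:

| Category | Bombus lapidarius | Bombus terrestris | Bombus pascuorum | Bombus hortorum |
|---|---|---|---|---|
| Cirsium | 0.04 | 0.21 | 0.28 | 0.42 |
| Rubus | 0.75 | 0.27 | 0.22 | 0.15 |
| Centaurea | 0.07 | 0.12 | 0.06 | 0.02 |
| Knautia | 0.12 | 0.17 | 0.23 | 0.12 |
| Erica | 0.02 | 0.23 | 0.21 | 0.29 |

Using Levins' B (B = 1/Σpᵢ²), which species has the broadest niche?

Σp_lapiᵢ² = 0.04² + 0.75² + 0.07² + 0.12² + 0.02² = 0.0016 + 0.5625 + 0.0049 + 0.0144 + 0.0004 = 0.5838
B_lapi = 1 / 0.5838 = 1.7129
Σp_terrᵢ² = 0.21² + 0.27² + 0.12² + 0.17² + 0.23² = 0.0441 + 0.0729 + 0.0144 + 0.0289 + 0.0529 = 0.2132
B_terr = 1 / 0.2132 = 4.6904
Σp_pascᵢ² = 0.28² + 0.22² + 0.06² + 0.23² + 0.21² = 0.0784 + 0.0484 + 0.0036 + 0.0529 + 0.0441 = 0.2274
B_pasc = 1 / 0.2274 = 4.3975
Σp_hortᵢ² = 0.42² + 0.15² + 0.02² + 0.12² + 0.29² = 0.1764 + 0.0225 + 0.0004 + 0.0144 + 0.0841 = 0.2978
B_hort = 1 / 0.2978 = 3.3580
Highest B → broadest niche (most generalist): Bombus terrestris (B = 4.69).

Bombus terrestris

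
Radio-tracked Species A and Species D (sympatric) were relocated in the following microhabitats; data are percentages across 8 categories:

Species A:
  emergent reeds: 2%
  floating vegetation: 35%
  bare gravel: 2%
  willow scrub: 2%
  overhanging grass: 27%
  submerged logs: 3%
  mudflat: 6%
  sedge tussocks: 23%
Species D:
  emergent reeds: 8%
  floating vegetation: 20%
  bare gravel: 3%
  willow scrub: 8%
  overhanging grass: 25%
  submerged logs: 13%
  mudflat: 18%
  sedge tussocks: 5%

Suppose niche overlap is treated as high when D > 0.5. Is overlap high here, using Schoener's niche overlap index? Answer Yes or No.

Yes

Convert percentages to proportions (divide by 100).
Σ|p₁ᵢ − p₂ᵢ| = 0.06 + 0.15 + 0.01 + 0.06 + 0.02 + 0.10 + 0.12 + 0.18 = 0.70
D = 1 − ½ × 0.70 = 1 − 0.350 = 0.6500
D = 0.6500 > 0.5 → Yes.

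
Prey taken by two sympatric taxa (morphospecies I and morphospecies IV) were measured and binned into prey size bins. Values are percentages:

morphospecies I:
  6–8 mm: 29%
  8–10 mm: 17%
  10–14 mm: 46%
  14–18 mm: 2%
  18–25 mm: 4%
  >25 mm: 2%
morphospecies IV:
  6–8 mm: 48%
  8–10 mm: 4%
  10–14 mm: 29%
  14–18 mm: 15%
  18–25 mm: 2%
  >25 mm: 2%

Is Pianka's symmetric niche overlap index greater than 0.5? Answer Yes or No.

Convert percentages to proportions (divide by 100).
Σ p₁ᵢp₂ᵢ = 0.1392 + 0.0068 + 0.1334 + 0.0030 + 0.0008 + 0.0004 = 0.2836
Σp_1ᵢ² = 0.29² + 0.17² + 0.46² + 0.02² + 0.04² + 0.02² = 0.0841 + 0.0289 + 0.2116 + 0.0004 + 0.0016 + 0.0004 = 0.3270
Σp_2ᵢ² = 0.48² + 0.04² + 0.29² + 0.15² + 0.02² + 0.02² = 0.2304 + 0.0016 + 0.0841 + 0.0225 + 0.0004 + 0.0004 = 0.3394
O = 0.2836 / √(0.3270 × 0.3394) = 0.2836 / 0.33314 = 0.8513
O = 0.8513 > 0.5 → Yes.

Yes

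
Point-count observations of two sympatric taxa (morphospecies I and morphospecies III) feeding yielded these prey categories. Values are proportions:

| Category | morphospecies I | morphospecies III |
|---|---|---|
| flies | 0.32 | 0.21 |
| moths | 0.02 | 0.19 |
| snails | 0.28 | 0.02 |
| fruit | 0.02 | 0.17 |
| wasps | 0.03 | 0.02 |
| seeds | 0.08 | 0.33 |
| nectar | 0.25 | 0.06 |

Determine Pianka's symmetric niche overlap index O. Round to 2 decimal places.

0.52

Σ p₁ᵢp₂ᵢ = 0.0672 + 0.0038 + 0.0056 + 0.0034 + 0.0006 + 0.0264 + 0.0150 = 0.1220
Σp_1ᵢ² = 0.32² + 0.02² + 0.28² + 0.02² + 0.03² + 0.08² + 0.25² = 0.1024 + 0.0004 + 0.0784 + 0.0004 + 0.0009 + 0.0064 + 0.0625 = 0.2514
Σp_2ᵢ² = 0.21² + 0.19² + 0.02² + 0.17² + 0.02² + 0.33² + 0.06² = 0.0441 + 0.0361 + 0.0004 + 0.0289 + 0.0004 + 0.1089 + 0.0036 = 0.2224
O = 0.1220 / √(0.2514 × 0.2224) = 0.1220 / 0.23646 = 0.5159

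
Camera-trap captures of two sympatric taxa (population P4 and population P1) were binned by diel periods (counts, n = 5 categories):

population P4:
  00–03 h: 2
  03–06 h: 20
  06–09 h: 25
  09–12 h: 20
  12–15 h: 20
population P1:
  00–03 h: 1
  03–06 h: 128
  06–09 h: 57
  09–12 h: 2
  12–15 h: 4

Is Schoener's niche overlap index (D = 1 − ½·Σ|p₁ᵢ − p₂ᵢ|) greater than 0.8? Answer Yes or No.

No

Proportions for population P4 (n=87): 2/87=0.0230, 20/87=0.2299, 25/87=0.2874, 20/87=0.2299, 20/87=0.2299
Proportions for population P1 (n=192): 1/192=0.0052, 128/192=0.6667, 57/192=0.2969, 2/192=0.0104, 4/192=0.0208
Σ|p₁ᵢ − p₂ᵢ| = 0.0178 + 0.4368 + 0.0095 + 0.2195 + 0.2091 = 0.8927
D = 1 − ½ × 0.8927 = 1 − 0.44635 = 0.55365
D = 0.55365 < 0.8 → No.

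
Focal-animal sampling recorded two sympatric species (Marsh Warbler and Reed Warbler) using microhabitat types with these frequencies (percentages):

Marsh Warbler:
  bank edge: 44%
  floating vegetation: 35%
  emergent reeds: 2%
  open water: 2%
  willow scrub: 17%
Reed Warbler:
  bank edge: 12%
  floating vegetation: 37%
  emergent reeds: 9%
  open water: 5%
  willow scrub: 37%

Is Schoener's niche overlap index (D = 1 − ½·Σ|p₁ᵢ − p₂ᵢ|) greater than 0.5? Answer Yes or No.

Convert percentages to proportions (divide by 100).
Σ|p₁ᵢ − p₂ᵢ| = 0.32 + 0.02 + 0.07 + 0.03 + 0.20 = 0.64
D = 1 − ½ × 0.64 = 1 − 0.320 = 0.6800
D = 0.6800 > 0.5 → Yes.

Yes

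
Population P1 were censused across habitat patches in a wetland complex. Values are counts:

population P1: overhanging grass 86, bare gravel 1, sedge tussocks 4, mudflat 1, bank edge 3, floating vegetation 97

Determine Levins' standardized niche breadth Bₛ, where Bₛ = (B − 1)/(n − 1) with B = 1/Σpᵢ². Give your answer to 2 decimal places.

0.24

Proportions for population P1 (n=192): 86/192=0.4479, 1/192=0.0052, 4/192=0.0208, 1/192=0.0052, 3/192=0.0156, 97/192=0.5052
Σpᵢ² = 0.4479² + 0.0052² + 0.0208² + 0.0052² + 0.0156² + 0.5052² = 0.200614 + 0.000027 + 0.000433 + 0.000027 + 0.000243 + 0.255227 = 0.456571
B = 1 / 0.456571 = 2.1902
Bₛ = (B − 1)/(n − 1) = (2.1902 − 1)/(6 − 1) = 1.1902/5 = 0.2380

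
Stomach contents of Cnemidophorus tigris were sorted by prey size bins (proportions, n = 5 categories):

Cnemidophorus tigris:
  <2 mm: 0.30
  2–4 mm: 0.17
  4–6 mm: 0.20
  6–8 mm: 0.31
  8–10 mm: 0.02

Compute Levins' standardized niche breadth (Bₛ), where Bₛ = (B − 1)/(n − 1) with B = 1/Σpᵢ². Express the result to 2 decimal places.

Σpᵢ² = 0.30² + 0.17² + 0.20² + 0.31² + 0.02² = 0.0900 + 0.0289 + 0.0400 + 0.0961 + 0.0004 = 0.2554
B = 1 / 0.2554 = 3.9154
Bₛ = (B − 1)/(n − 1) = (3.9154 − 1)/(5 − 1) = 2.9154/4 = 0.7289

0.73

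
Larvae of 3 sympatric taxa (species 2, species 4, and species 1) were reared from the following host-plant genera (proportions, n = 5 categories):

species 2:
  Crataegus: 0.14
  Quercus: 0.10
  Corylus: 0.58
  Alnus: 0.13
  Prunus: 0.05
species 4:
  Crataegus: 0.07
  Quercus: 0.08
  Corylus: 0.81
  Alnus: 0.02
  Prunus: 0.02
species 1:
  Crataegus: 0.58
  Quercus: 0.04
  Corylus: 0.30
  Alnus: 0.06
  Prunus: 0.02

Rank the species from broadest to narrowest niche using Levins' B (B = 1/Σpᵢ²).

Σp_2ᵢ² = 0.14² + 0.10² + 0.58² + 0.13² + 0.05² = 0.0196 + 0.0100 + 0.3364 + 0.0169 + 0.0025 = 0.3854
B_2 = 1 / 0.3854 = 2.5947
Σp_4ᵢ² = 0.07² + 0.08² + 0.81² + 0.02² + 0.02² = 0.0049 + 0.0064 + 0.6561 + 0.0004 + 0.0004 = 0.6682
B_4 = 1 / 0.6682 = 1.4966
Σp_1ᵢ² = 0.58² + 0.04² + 0.30² + 0.06² + 0.02² = 0.3364 + 0.0016 + 0.0900 + 0.0036 + 0.0004 = 0.4320
B_1 = 1 / 0.4320 = 2.3148
Ranking by B (broadest → narrowest): species 2 (2.59) > species 1 (2.31) > species 4 (1.50)

species 2 > species 1 > species 4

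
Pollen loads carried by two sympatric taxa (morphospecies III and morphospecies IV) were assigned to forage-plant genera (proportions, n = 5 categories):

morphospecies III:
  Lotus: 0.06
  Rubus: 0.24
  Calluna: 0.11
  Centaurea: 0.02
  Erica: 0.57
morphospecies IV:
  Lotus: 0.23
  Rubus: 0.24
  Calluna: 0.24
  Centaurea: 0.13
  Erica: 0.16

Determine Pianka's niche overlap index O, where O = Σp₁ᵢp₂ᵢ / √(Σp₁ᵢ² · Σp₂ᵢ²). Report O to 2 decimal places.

0.66

Σ p₁ᵢp₂ᵢ = 0.0138 + 0.0576 + 0.0264 + 0.0026 + 0.0912 = 0.1916
Σp_1ᵢ² = 0.06² + 0.24² + 0.11² + 0.02² + 0.57² = 0.0036 + 0.0576 + 0.0121 + 0.0004 + 0.3249 = 0.3986
Σp_2ᵢ² = 0.23² + 0.24² + 0.24² + 0.13² + 0.16² = 0.0529 + 0.0576 + 0.0576 + 0.0169 + 0.0256 = 0.2106
O = 0.1916 / √(0.3986 × 0.2106) = 0.1916 / 0.28973 = 0.6613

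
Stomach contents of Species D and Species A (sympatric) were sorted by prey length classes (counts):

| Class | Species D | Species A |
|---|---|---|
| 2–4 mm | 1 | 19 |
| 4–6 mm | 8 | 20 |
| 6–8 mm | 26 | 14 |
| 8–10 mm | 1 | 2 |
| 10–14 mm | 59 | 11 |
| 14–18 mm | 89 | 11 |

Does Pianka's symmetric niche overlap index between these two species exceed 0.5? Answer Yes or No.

Yes

Proportions for Species D (n=184): 1/184=0.0054, 8/184=0.0435, 26/184=0.1413, 1/184=0.0054, 59/184=0.3207, 89/184=0.4837
Proportions for Species A (n=77): 19/77=0.2468, 20/77=0.2597, 14/77=0.1818, 2/77=0.0260, 11/77=0.1429, 11/77=0.1429
Σ p₁ᵢp₂ᵢ = 0.001333 + 0.011297 + 0.025688 + 0.000140 + 0.045828 + 0.069121 = 0.153407
Σp_1ᵢ² = 0.0054² + 0.0435² + 0.1413² + 0.0054² + 0.3207² + 0.4837² = 0.000029 + 0.001892 + 0.019966 + 0.000029 + 0.102848 + 0.233966 = 0.358730
Σp_2ᵢ² = 0.2468² + 0.2597² + 0.1818² + 0.0260² + 0.1429² + 0.1429² = 0.060910 + 0.067444 + 0.033051 + 0.000676 + 0.020420 + 0.020420 = 0.202921
O = 0.153407 / √(0.358730 × 0.202921) = 0.153407 / 0.2698034 = 0.5686
O = 0.5686 > 0.5 → Yes.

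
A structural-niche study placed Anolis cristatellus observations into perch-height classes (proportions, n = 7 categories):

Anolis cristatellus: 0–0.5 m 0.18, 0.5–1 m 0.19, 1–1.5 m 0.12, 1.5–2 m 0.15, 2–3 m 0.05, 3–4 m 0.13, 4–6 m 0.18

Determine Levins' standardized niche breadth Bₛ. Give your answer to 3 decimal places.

Σpᵢ² = 0.18² + 0.19² + 0.12² + 0.15² + 0.05² + 0.13² + 0.18² = 0.0324 + 0.0361 + 0.0144 + 0.0225 + 0.0025 + 0.0169 + 0.0324 = 0.1572
B = 1 / 0.1572 = 6.36132
Bₛ = (B − 1)/(n − 1) = (6.36132 − 1)/(7 − 1) = 5.36132/6 = 0.89355

0.894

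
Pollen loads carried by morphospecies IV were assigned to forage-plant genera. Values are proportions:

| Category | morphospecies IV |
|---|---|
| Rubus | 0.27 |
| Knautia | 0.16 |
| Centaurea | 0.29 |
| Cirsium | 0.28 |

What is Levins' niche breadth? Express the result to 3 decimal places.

3.831

Σpᵢ² = 0.27² + 0.16² + 0.29² + 0.28² = 0.0729 + 0.0256 + 0.0841 + 0.0784 = 0.2610
B = 1 / 0.2610 = 3.83142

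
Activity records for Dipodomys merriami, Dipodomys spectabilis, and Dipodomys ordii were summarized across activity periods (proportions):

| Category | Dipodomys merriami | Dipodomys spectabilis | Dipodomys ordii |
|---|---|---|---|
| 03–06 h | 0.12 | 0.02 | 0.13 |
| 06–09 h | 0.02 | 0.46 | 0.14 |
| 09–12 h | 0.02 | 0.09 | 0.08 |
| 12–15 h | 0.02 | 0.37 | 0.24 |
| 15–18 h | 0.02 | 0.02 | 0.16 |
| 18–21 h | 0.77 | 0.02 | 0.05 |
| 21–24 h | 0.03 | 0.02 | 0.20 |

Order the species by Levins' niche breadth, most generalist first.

Dipodomys ordii > Dipodomys spectabilis > Dipodomys merriami

Σp_merrᵢ² = 0.12² + 0.02² + 0.02² + 0.02² + 0.02² + 0.77² + 0.03² = 0.0144 + 0.0004 + 0.0004 + 0.0004 + 0.0004 + 0.5929 + 0.0009 = 0.6098
B_merr = 1 / 0.6098 = 1.6399
Σp_specᵢ² = 0.02² + 0.46² + 0.09² + 0.37² + 0.02² + 0.02² + 0.02² = 0.0004 + 0.2116 + 0.0081 + 0.1369 + 0.0004 + 0.0004 + 0.0004 = 0.3582
B_spec = 1 / 0.3582 = 2.7917
Σp_ordiᵢ² = 0.13² + 0.14² + 0.08² + 0.24² + 0.16² + 0.05² + 0.20² = 0.0169 + 0.0196 + 0.0064 + 0.0576 + 0.0256 + 0.0025 + 0.0400 = 0.1686
B_ordi = 1 / 0.1686 = 5.9312
Ranking by B (broadest → narrowest): Dipodomys ordii (5.93) > Dipodomys spectabilis (2.79) > Dipodomys merriami (1.64)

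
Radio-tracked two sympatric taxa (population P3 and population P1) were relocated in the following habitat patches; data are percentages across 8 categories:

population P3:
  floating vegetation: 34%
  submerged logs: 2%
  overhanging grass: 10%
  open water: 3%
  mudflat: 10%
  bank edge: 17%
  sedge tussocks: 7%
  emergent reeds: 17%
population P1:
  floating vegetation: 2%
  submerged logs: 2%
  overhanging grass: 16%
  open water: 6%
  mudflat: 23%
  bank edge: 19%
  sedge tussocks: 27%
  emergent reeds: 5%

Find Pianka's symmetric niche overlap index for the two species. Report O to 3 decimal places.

0.547

Convert percentages to proportions (divide by 100).
Σ p₁ᵢp₂ᵢ = 0.0068 + 0.0004 + 0.0160 + 0.0018 + 0.0230 + 0.0323 + 0.0189 + 0.0085 = 0.1077
Σp_1ᵢ² = 0.34² + 0.02² + 0.10² + 0.03² + 0.10² + 0.17² + 0.07² + 0.17² = 0.1156 + 0.0004 + 0.0100 + 0.0009 + 0.0100 + 0.0289 + 0.0049 + 0.0289 = 0.1996
Σp_2ᵢ² = 0.02² + 0.02² + 0.16² + 0.06² + 0.23² + 0.19² + 0.27² + 0.05² = 0.0004 + 0.0004 + 0.0256 + 0.0036 + 0.0529 + 0.0361 + 0.0729 + 0.0025 = 0.1944
O = 0.1077 / √(0.1996 × 0.1944) = 0.1077 / 0.196983 = 0.54675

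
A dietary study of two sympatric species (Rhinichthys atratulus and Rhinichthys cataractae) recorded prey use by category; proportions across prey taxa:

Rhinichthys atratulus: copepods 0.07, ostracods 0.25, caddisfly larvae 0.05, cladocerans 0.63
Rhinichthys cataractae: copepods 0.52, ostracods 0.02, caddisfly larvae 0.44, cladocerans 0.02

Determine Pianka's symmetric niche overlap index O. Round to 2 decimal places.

Σ p₁ᵢp₂ᵢ = 0.0364 + 0.0050 + 0.0220 + 0.0126 = 0.0760
Σp_1ᵢ² = 0.07² + 0.25² + 0.05² + 0.63² = 0.0049 + 0.0625 + 0.0025 + 0.3969 = 0.4668
Σp_2ᵢ² = 0.52² + 0.02² + 0.44² + 0.02² = 0.2704 + 0.0004 + 0.1936 + 0.0004 = 0.4648
O = 0.0760 / √(0.4668 × 0.4648) = 0.0760 / 0.46580 = 0.1632

0.16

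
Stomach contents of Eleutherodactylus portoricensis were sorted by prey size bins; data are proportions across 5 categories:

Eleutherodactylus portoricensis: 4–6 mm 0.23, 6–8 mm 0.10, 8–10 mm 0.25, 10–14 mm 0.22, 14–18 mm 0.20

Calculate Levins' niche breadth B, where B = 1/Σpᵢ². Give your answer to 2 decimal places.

Σpᵢ² = 0.23² + 0.10² + 0.25² + 0.22² + 0.20² = 0.0529 + 0.0100 + 0.0625 + 0.0484 + 0.0400 = 0.2138
B = 1 / 0.2138 = 4.6773

4.68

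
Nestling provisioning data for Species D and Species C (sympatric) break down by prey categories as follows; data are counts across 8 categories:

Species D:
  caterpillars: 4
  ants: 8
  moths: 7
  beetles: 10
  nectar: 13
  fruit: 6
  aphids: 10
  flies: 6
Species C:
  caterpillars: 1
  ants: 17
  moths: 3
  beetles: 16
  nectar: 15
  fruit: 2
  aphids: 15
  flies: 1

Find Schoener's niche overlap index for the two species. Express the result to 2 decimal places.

0.74

Proportions for Species D (n=64): 4/64=0.0625, 8/64=0.1250, 7/64=0.1094, 10/64=0.1563, 13/64=0.2031, 6/64=0.0938, 10/64=0.1563, 6/64=0.0938
Proportions for Species C (n=70): 1/70=0.0143, 17/70=0.2429, 3/70=0.0429, 16/70=0.2286, 15/70=0.2143, 2/70=0.0286, 15/70=0.2143, 1/70=0.0143
Σ|p₁ᵢ − p₂ᵢ| = 0.0482 + 0.1179 + 0.0665 + 0.0723 + 0.0112 + 0.0652 + 0.0580 + 0.0795 = 0.5188
D = 1 − ½ × 0.5188 = 1 − 0.25940 = 0.74060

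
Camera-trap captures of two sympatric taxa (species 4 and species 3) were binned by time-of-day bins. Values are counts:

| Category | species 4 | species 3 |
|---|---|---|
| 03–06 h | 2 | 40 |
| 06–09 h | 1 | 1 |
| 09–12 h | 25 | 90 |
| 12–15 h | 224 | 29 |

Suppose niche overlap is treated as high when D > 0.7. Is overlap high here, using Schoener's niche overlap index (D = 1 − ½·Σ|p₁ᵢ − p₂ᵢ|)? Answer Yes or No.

Proportions for species 4 (n=252): 2/252=0.0079, 1/252=0.0040, 25/252=0.0992, 224/252=0.8889
Proportions for species 3 (n=160): 40/160=0.2500, 1/160=0.0063, 90/160=0.5625, 29/160=0.1813
Σ|p₁ᵢ − p₂ᵢ| = 0.2421 + 0.0023 + 0.4633 + 0.7076 = 1.4153
D = 1 − ½ × 1.4153 = 1 − 0.70765 = 0.29235
D = 0.29235 < 0.7 → No.

No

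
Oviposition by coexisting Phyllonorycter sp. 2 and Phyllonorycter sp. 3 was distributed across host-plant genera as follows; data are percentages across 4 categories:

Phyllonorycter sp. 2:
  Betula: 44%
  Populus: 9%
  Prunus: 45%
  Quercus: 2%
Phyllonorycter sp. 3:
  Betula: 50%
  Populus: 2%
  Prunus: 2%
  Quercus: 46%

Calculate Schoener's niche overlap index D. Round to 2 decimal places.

0.50

Convert percentages to proportions (divide by 100).
Σ|p₁ᵢ − p₂ᵢ| = 0.06 + 0.07 + 0.43 + 0.44 = 1.00
D = 1 − ½ × 1.00 = 1 − 0.500 = 0.5000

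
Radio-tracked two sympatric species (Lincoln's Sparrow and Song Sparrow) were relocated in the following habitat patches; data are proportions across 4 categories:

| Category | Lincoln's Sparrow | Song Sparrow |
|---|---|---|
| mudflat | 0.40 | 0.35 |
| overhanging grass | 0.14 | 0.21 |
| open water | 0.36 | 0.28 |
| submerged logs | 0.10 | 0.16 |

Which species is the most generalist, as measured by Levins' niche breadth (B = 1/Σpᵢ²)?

Σp_Lincᵢ² = 0.40² + 0.14² + 0.36² + 0.10² = 0.1600 + 0.0196 + 0.1296 + 0.0100 = 0.3192
B_Linc = 1 / 0.3192 = 3.1328
Σp_Songᵢ² = 0.35² + 0.21² + 0.28² + 0.16² = 0.1225 + 0.0441 + 0.0784 + 0.0256 = 0.2706
B_Song = 1 / 0.2706 = 3.6955
Highest B → broadest niche (most generalist): Song Sparrow (B = 3.70).

Song Sparrow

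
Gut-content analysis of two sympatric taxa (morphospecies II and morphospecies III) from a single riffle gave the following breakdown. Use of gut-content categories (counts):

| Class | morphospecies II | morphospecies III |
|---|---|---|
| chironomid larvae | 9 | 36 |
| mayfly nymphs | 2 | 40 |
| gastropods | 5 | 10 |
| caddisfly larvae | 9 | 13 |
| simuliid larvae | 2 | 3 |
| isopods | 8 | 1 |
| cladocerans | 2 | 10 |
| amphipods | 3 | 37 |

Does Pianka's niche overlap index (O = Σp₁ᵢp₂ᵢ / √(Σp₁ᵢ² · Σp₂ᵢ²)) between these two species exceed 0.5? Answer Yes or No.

Proportions for morphospecies II (n=40): 9/40=0.2250, 2/40=0.0500, 5/40=0.1250, 9/40=0.2250, 2/40=0.0500, 8/40=0.2000, 2/40=0.0500, 3/40=0.0750
Proportions for morphospecies III (n=150): 36/150=0.2400, 40/150=0.2667, 10/150=0.0667, 13/150=0.0867, 3/150=0.0200, 1/150=0.0067, 10/150=0.0667, 37/150=0.2467
Σ p₁ᵢp₂ᵢ = 0.054000 + 0.013335 + 0.008338 + 0.019508 + 0.001000 + 0.001340 + 0.003335 + 0.018503 = 0.119359
Σp_1ᵢ² = 0.2250² + 0.0500² + 0.1250² + 0.2250² + 0.0500² + 0.2000² + 0.0500² + 0.0750² = 0.050625 + 0.002500 + 0.015625 + 0.050625 + 0.002500 + 0.040000 + 0.002500 + 0.005625 = 0.170000
Σp_2ᵢ² = 0.2400² + 0.2667² + 0.0667² + 0.0867² + 0.0200² + 0.0067² + 0.0667² + 0.2467² = 0.057600 + 0.071129 + 0.004449 + 0.007517 + 0.000400 + 0.000045 + 0.004449 + 0.060861 = 0.206450
O = 0.119359 / √(0.170000 × 0.206450) = 0.119359 / 0.1873406 = 0.6371
O = 0.6371 > 0.5 → Yes.

Yes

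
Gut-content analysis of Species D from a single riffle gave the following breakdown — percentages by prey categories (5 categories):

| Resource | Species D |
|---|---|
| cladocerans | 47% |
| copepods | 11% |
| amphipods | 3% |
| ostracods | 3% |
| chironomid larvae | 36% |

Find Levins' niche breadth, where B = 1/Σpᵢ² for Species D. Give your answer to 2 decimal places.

Convert percentages to proportions (divide by 100).
Σpᵢ² = 0.47² + 0.11² + 0.03² + 0.03² + 0.36² = 0.2209 + 0.0121 + 0.0009 + 0.0009 + 0.1296 = 0.3644
B = 1 / 0.3644 = 2.7442

2.74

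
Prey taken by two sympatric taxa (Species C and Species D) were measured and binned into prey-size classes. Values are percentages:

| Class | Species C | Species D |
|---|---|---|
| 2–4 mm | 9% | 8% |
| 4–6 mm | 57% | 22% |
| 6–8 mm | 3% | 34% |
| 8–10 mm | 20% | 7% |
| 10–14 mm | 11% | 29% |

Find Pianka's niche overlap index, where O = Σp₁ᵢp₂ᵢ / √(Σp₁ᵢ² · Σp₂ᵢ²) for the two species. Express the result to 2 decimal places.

0.60

Convert percentages to proportions (divide by 100).
Σ p₁ᵢp₂ᵢ = 0.0072 + 0.1254 + 0.0102 + 0.0140 + 0.0319 = 0.1887
Σp_1ᵢ² = 0.09² + 0.57² + 0.03² + 0.20² + 0.11² = 0.0081 + 0.3249 + 0.0009 + 0.0400 + 0.0121 = 0.3860
Σp_2ᵢ² = 0.08² + 0.22² + 0.34² + 0.07² + 0.29² = 0.0064 + 0.0484 + 0.1156 + 0.0049 + 0.0841 = 0.2594
O = 0.1887 / √(0.3860 × 0.2594) = 0.1887 / 0.31643 = 0.5963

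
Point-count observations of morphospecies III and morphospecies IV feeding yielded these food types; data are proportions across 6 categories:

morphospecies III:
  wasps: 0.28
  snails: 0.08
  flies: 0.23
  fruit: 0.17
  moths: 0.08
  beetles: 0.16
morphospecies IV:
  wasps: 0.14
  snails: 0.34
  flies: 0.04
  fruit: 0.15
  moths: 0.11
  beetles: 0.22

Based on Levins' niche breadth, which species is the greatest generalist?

Σp_IIIᵢ² = 0.28² + 0.08² + 0.23² + 0.17² + 0.08² + 0.16² = 0.0784 + 0.0064 + 0.0529 + 0.0289 + 0.0064 + 0.0256 = 0.1986
B_III = 1 / 0.1986 = 5.0352
Σp_IVᵢ² = 0.14² + 0.34² + 0.04² + 0.15² + 0.11² + 0.22² = 0.0196 + 0.1156 + 0.0016 + 0.0225 + 0.0121 + 0.0484 = 0.2198
B_IV = 1 / 0.2198 = 4.5496
Highest B → broadest niche (most generalist): morphospecies III (B = 5.04).

morphospecies III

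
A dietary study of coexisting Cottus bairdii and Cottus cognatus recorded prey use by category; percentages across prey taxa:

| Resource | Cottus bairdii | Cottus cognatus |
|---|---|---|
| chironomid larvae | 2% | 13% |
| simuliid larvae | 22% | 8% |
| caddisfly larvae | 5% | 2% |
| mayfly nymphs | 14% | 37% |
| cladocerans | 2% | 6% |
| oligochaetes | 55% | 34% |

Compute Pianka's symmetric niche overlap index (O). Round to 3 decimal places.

Convert percentages to proportions (divide by 100).
Σ p₁ᵢp₂ᵢ = 0.0026 + 0.0176 + 0.0010 + 0.0518 + 0.0012 + 0.1870 = 0.2612
Σp_1ᵢ² = 0.02² + 0.22² + 0.05² + 0.14² + 0.02² + 0.55² = 0.0004 + 0.0484 + 0.0025 + 0.0196 + 0.0004 + 0.3025 = 0.3738
Σp_2ᵢ² = 0.13² + 0.08² + 0.02² + 0.37² + 0.06² + 0.34² = 0.0169 + 0.0064 + 0.0004 + 0.1369 + 0.0036 + 0.1156 = 0.2798
O = 0.2612 / √(0.3738 × 0.2798) = 0.2612 / 0.323403 = 0.80766

0.808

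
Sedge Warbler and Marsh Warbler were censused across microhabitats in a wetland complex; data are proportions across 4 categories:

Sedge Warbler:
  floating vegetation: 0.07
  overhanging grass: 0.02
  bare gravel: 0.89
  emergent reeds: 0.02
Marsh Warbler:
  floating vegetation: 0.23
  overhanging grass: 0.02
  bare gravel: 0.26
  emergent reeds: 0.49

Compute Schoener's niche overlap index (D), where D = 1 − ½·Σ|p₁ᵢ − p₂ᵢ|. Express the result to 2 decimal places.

0.37

Σ|p₁ᵢ − p₂ᵢ| = 0.16 + 0.00 + 0.63 + 0.47 = 1.26
D = 1 − ½ × 1.26 = 1 − 0.630 = 0.3700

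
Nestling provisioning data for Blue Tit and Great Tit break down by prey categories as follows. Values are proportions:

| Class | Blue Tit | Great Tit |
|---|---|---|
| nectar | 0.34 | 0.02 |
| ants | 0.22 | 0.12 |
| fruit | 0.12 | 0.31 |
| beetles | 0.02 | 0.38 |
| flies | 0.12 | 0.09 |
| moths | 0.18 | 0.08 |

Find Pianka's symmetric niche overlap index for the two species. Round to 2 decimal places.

0.42

Σ p₁ᵢp₂ᵢ = 0.0068 + 0.0264 + 0.0372 + 0.0076 + 0.0108 + 0.0144 = 0.1032
Σp_1ᵢ² = 0.34² + 0.22² + 0.12² + 0.02² + 0.12² + 0.18² = 0.1156 + 0.0484 + 0.0144 + 0.0004 + 0.0144 + 0.0324 = 0.2256
Σp_2ᵢ² = 0.02² + 0.12² + 0.31² + 0.38² + 0.09² + 0.08² = 0.0004 + 0.0144 + 0.0961 + 0.1444 + 0.0081 + 0.0064 = 0.2698
O = 0.1032 / √(0.2256 × 0.2698) = 0.1032 / 0.24671 = 0.4183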